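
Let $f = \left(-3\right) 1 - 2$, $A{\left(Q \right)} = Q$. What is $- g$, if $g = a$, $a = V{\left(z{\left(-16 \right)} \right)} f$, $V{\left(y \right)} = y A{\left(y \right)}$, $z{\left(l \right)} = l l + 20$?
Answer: $380880$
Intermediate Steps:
$f = -5$ ($f = -3 - 2 = -5$)
$z{\left(l \right)} = 20 + l^{2}$ ($z{\left(l \right)} = l^{2} + 20 = 20 + l^{2}$)
$V{\left(y \right)} = y^{2}$ ($V{\left(y \right)} = y y = y^{2}$)
$a = -380880$ ($a = \left(20 + \left(-16\right)^{2}\right)^{2} \left(-5\right) = \left(20 + 256\right)^{2} \left(-5\right) = 276^{2} \left(-5\right) = 76176 \left(-5\right) = -380880$)
$g = -380880$
$- g = \left(-1\right) \left(-380880\right) = 380880$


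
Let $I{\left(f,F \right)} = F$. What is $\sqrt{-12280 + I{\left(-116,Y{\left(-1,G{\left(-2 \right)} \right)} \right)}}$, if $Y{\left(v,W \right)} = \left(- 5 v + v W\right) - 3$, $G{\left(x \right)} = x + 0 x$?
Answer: $6 i \sqrt{341} \approx 110.8 i$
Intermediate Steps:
$G{\left(x \right)} = x$ ($G{\left(x \right)} = x + 0 = x$)
$Y{\left(v,W \right)} = -3 - 5 v + W v$ ($Y{\left(v,W \right)} = \left(- 5 v + W v\right) - 3 = -3 - 5 v + W v$)
$\sqrt{-12280 + I{\left(-116,Y{\left(-1,G{\left(-2 \right)} \right)} \right)}} = \sqrt{-12280 - -4} = \sqrt{-12280 + \left(-3 + 5 + 2\right)} = \sqrt{-12280 + 4} = \sqrt{-12276} = 6 i \sqrt{341}$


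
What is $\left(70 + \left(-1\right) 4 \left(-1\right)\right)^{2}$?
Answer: $5476$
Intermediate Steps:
$\left(70 + \left(-1\right) 4 \left(-1\right)\right)^{2} = \left(70 - -4\right)^{2} = \left(70 + 4\right)^{2} = 74^{2} = 5476$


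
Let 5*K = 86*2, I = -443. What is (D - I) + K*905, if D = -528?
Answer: 31047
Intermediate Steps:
K = 172/5 (K = (86*2)/5 = (⅕)*172 = 172/5 ≈ 34.400)
(D - I) + K*905 = (-528 - 1*(-443)) + (172/5)*905 = (-528 + 443) + 31132 = -85 + 31132 = 31047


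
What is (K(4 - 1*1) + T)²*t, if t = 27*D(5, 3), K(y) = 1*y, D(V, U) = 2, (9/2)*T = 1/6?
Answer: 13448/27 ≈ 498.07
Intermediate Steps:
T = 1/27 (T = (2/9)/6 = (2/9)*(⅙) = 1/27 ≈ 0.037037)
K(y) = y
t = 54 (t = 27*2 = 54)
(K(4 - 1*1) + T)²*t = ((4 - 1*1) + 1/27)²*54 = ((4 - 1) + 1/27)²*54 = (3 + 1/27)²*54 = (82/27)²*54 = (6724/729)*54 = 13448/27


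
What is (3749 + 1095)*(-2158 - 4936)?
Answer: -34363336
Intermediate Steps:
(3749 + 1095)*(-2158 - 4936) = 4844*(-7094) = -34363336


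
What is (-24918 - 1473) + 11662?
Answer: -14729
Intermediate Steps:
(-24918 - 1473) + 11662 = -26391 + 11662 = -14729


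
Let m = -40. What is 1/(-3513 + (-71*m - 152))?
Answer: -1/825 ≈ -0.0012121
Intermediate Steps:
1/(-3513 + (-71*m - 152)) = 1/(-3513 + (-71*(-40) - 152)) = 1/(-3513 + (2840 - 152)) = 1/(-3513 + 2688) = 1/(-825) = -1/825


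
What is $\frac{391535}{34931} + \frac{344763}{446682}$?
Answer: $\frac{62311517741}{5201016314} \approx 11.981$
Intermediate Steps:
$\frac{391535}{34931} + \frac{344763}{446682} = 391535 \cdot \frac{1}{34931} + 344763 \cdot \frac{1}{446682} = \frac{391535}{34931} + \frac{114921}{148894} = \frac{62311517741}{5201016314}$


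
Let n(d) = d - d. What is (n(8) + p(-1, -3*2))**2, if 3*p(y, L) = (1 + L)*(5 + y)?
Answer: 400/9 ≈ 44.444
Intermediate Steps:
n(d) = 0
p(y, L) = (1 + L)*(5 + y)/3 (p(y, L) = ((1 + L)*(5 + y))/3 = (1 + L)*(5 + y)/3)
(n(8) + p(-1, -3*2))**2 = (0 + (5/3 + (1/3)*(-1) + 5*(-3*2)/3 + (1/3)*(-3*2)*(-1)))**2 = (0 + (5/3 - 1/3 + (5/3)*(-6) + (1/3)*(-6)*(-1)))**2 = (0 + (5/3 - 1/3 - 10 + 2))**2 = (0 - 20/3)**2 = (-20/3)**2 = 400/9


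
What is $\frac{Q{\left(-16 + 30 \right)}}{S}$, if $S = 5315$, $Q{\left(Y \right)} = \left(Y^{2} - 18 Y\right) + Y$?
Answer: $- \frac{42}{5315} \approx -0.0079022$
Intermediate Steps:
$Q{\left(Y \right)} = Y^{2} - 17 Y$
$\frac{Q{\left(-16 + 30 \right)}}{S} = \frac{\left(-16 + 30\right) \left(-17 + \left(-16 + 30\right)\right)}{5315} = 14 \left(-17 + 14\right) \frac{1}{5315} = 14 \left(-3\right) \frac{1}{5315} = \left(-42\right) \frac{1}{5315} = - \frac{42}{5315}$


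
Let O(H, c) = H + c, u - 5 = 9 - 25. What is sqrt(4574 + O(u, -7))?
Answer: 2*sqrt(1139) ≈ 67.498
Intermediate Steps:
u = -11 (u = 5 + (9 - 25) = 5 - 16 = -11)
sqrt(4574 + O(u, -7)) = sqrt(4574 + (-11 - 7)) = sqrt(4574 - 18) = sqrt(4556) = 2*sqrt(1139)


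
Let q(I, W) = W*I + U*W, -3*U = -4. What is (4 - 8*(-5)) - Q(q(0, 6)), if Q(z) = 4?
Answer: 40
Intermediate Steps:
U = 4/3 (U = -1/3*(-4) = 4/3 ≈ 1.3333)
q(I, W) = 4*W/3 + I*W (q(I, W) = W*I + 4*W/3 = I*W + 4*W/3 = 4*W/3 + I*W)
(4 - 8*(-5)) - Q(q(0, 6)) = (4 - 8*(-5)) - 1*4 = (4 + 40) - 4 = 44 - 4 = 40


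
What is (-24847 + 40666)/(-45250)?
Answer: -15819/45250 ≈ -0.34959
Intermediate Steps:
(-24847 + 40666)/(-45250) = 15819*(-1/45250) = -15819/45250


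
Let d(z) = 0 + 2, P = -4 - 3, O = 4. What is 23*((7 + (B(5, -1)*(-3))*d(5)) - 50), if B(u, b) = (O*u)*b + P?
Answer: 2737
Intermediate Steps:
P = -7
d(z) = 2
B(u, b) = -7 + 4*b*u (B(u, b) = (4*u)*b - 7 = 4*b*u - 7 = -7 + 4*b*u)
23*((7 + (B(5, -1)*(-3))*d(5)) - 50) = 23*((7 + ((-7 + 4*(-1)*5)*(-3))*2) - 50) = 23*((7 + ((-7 - 20)*(-3))*2) - 50) = 23*((7 - 27*(-3)*2) - 50) = 23*((7 + 81*2) - 50) = 23*((7 + 162) - 50) = 23*(169 - 50) = 23*119 = 2737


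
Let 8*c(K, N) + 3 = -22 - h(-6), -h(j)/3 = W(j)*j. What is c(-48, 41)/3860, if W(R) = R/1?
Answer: 83/30880 ≈ 0.0026878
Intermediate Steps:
W(R) = R (W(R) = R*1 = R)
h(j) = -3*j² (h(j) = -3*j*j = -3*j²)
c(K, N) = 83/8 (c(K, N) = -3/8 + (-22 - (-3)*(-6)²)/8 = -3/8 + (-22 - (-3)*36)/8 = -3/8 + (-22 - 1*(-108))/8 = -3/8 + (-22 + 108)/8 = -3/8 + (⅛)*86 = -3/8 + 43/4 = 83/8)
c(-48, 41)/3860 = (83/8)/3860 = (83/8)*(1/3860) = 83/30880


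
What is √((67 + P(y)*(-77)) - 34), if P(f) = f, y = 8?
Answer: I*√583 ≈ 24.145*I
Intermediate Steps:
√((67 + P(y)*(-77)) - 34) = √((67 + 8*(-77)) - 34) = √((67 - 616) - 34) = √(-549 - 34) = √(-583) = I*√583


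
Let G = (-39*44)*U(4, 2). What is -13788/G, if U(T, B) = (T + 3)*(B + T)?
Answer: 383/2002 ≈ 0.19131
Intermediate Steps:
U(T, B) = (3 + T)*(B + T)
G = -72072 (G = (-39*44)*(4² + 3*2 + 3*4 + 2*4) = -1716*(16 + 6 + 12 + 8) = -1716*42 = -72072)
-13788/G = -13788/(-72072) = -13788*(-1/72072) = 383/2002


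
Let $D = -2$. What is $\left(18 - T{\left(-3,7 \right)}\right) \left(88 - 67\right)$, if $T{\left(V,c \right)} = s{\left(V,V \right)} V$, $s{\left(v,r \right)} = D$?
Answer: $252$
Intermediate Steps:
$s{\left(v,r \right)} = -2$
$T{\left(V,c \right)} = - 2 V$
$\left(18 - T{\left(-3,7 \right)}\right) \left(88 - 67\right) = \left(18 - \left(-2\right) \left(-3\right)\right) \left(88 - 67\right) = \left(18 - 6\right) 21 = 12 \cdot 21 = 252$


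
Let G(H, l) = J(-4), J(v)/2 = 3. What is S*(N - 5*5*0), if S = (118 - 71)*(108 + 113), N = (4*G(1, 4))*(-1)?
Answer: -249288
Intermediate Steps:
J(v) = 6 (J(v) = 2*3 = 6)
G(H, l) = 6
N = -24 (N = (4*6)*(-1) = 24*(-1) = -24)
S = 10387 (S = 47*221 = 10387)
S*(N - 5*5*0) = 10387*(-24 - 5*5*0) = 10387*(-24 - 25*0) = 10387*(-24 + 0) = 10387*(-24) = -249288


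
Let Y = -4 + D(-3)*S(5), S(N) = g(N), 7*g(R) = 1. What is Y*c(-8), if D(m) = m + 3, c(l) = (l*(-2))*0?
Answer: 0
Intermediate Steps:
c(l) = 0 (c(l) = -2*l*0 = 0)
D(m) = 3 + m
g(R) = ⅐ (g(R) = (⅐)*1 = ⅐)
S(N) = ⅐
Y = -4 (Y = -4 + (3 - 3)*(⅐) = -4 + 0*(⅐) = -4 + 0 = -4)
Y*c(-8) = -4*0 = 0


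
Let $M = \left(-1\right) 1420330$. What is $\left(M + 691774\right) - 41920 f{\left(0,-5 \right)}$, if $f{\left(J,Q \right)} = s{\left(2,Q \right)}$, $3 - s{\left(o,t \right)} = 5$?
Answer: $-644716$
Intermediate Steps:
$M = -1420330$
$s{\left(o,t \right)} = -2$ ($s{\left(o,t \right)} = 3 - 5 = -2$)
$f{\left(J,Q \right)} = -2$
$\left(M + 691774\right) - 41920 f{\left(0,-5 \right)} = \left(-1420330 + 691774\right) - -83840 = -728556 + 83840 = -644716$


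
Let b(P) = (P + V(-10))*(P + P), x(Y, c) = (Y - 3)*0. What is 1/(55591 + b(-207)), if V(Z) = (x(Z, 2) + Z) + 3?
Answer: 1/144187 ≈ 6.9354e-6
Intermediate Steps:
x(Y, c) = 0 (x(Y, c) = (-3 + Y)*0 = 0)
V(Z) = 3 + Z (V(Z) = (0 + Z) + 3 = Z + 3 = 3 + Z)
b(P) = 2*P*(-7 + P) (b(P) = (P + (3 - 10))*(P + P) = (P - 7)*(2*P) = (-7 + P)*(2*P) = 2*P*(-7 + P))
1/(55591 + b(-207)) = 1/(55591 + 2*(-207)*(-7 - 207)) = 1/(55591 + 2*(-207)*(-214)) = 1/(55591 + 88596) = 1/144187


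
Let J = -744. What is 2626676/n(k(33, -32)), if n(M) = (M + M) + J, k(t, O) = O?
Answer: -656669/202 ≈ -3250.8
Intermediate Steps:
n(M) = -744 + 2*M (n(M) = (M + M) - 744 = 2*M - 744 = -744 + 2*M)
2626676/n(k(33, -32)) = 2626676/(-744 + 2*(-32)) = 2626676/(-744 - 64) = 2626676/(-808) = 2626676*(-1/808) = -656669/202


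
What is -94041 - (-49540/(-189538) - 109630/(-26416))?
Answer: -117717483479927/1251708952 ≈ -94045.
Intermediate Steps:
-94041 - (-49540/(-189538) - 109630/(-26416)) = -94041 - (-49540*(-1/189538) - 109630*(-1/26416)) = -94041 - (24770/94769 + 54815/13208) = -94041 - 1*5521924895/1251708952 = -94041 - 5521924895/1251708952 = -117717483479927/1251708952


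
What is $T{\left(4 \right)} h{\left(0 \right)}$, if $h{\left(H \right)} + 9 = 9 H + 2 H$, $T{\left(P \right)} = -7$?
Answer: $63$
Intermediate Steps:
$h{\left(H \right)} = -9 + 11 H$ ($h{\left(H \right)} = -9 + \left(9 H + 2 H\right) = -9 + 11 H$)
$T{\left(4 \right)} h{\left(0 \right)} = - 7 \left(-9 + 11 \cdot 0\right) = - 7 \left(-9 + 0\right) = \left(-7\right) \left(-9\right) = 63$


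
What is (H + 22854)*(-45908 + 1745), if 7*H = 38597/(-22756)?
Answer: -22967414644239/22756 ≈ -1.0093e+9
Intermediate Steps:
H = -38597/159292 (H = (38597/(-22756))/7 = (38597*(-1/22756))/7 = (⅐)*(-38597/22756) = -38597/159292 ≈ -0.24230)
(H + 22854)*(-45908 + 1745) = (-38597/159292 + 22854)*(-45908 + 1745) = (3640420771/159292)*(-44163) = -22967414644239/22756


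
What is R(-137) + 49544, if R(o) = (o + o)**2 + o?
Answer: 124483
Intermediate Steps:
R(o) = o + 4*o**2 (R(o) = (2*o)**2 + o = 4*o**2 + o = o + 4*o**2)
R(-137) + 49544 = -137*(1 + 4*(-137)) + 49544 = -137*(1 - 548) + 49544 = -137*(-547) + 49544 = 74939 + 49544 = 124483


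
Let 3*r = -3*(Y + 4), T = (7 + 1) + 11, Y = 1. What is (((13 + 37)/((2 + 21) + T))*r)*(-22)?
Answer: 2750/21 ≈ 130.95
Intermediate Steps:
T = 19 (T = 8 + 11 = 19)
r = -5 (r = (-3*(1 + 4))/3 = (-3*5)/3 = (⅓)*(-15) = -5)
(((13 + 37)/((2 + 21) + T))*r)*(-22) = (((13 + 37)/((2 + 21) + 19))*(-5))*(-22) = ((50/(23 + 19))*(-5))*(-22) = ((50/42)*(-5))*(-22) = ((50*(1/42))*(-5))*(-22) = ((25/21)*(-5))*(-22) = -125/21*(-22) = 2750/21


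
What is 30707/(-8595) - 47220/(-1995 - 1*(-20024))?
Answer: -959472403/154959255 ≈ -6.1918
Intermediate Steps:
30707/(-8595) - 47220/(-1995 - 1*(-20024)) = 30707*(-1/8595) - 47220/(-1995 + 20024) = -30707/8595 - 47220/18029 = -959472403/154959255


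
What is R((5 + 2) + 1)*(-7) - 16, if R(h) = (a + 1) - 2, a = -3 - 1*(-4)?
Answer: -16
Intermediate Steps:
a = 1 (a = -3 + 4 = 1)
R(h) = 0 (R(h) = (1 + 1) - 2 = 2 - 2 = 0)
R((5 + 2) + 1)*(-7) - 16 = 0*(-7) - 16 = 0 - 16 = -16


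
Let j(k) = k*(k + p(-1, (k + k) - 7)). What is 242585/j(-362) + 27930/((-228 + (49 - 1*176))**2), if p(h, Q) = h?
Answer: 6848388841/3312088230 ≈ 2.0677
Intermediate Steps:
j(k) = k*(-1 + k) (j(k) = k*(k - 1) = k*(-1 + k))
242585/j(-362) + 27930/((-228 + (49 - 1*176))**2) = 242585/((-362*(-1 - 362))) + 27930/((-228 + (49 - 1*176))**2) = 242585/((-362*(-363))) + 27930/((-228 + (49 - 176))**2) = 242585/131406 + 27930/((-228 - 127)**2) = 242585*(1/131406) + 27930/((-355)**2) = 242585/131406 + 27930/126025 = 242585/131406 + 27930*(1/126025) = 242585/131406 + 5586/25205 = 6848388841/3312088230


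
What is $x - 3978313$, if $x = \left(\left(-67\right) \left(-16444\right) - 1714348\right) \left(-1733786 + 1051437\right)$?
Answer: $418003019087$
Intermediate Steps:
$x = 418006997400$ ($x = \left(1101748 - 1714348\right) \left(-682349\right) = \left(-612600\right) \left(-682349\right) = 418006997400$)
$x - 3978313 = 418006997400 - 3978313 = 418003019087$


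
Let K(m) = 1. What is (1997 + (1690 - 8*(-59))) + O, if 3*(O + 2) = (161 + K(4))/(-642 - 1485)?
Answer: 2947295/709 ≈ 4157.0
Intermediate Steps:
O = -1436/709 (O = -2 + ((161 + 1)/(-642 - 1485))/3 = -2 + (162/(-2127))/3 = -2 + (162*(-1/2127))/3 = -2 + (⅓)*(-54/709) = -2 - 18/709 = -1436/709 ≈ -2.0254)
(1997 + (1690 - 8*(-59))) + O = (1997 + (1690 - 8*(-59))) - 1436/709 = (1997 + (1690 + 472)) - 1436/709 = (1997 + 2162) - 1436/709 = 4159 - 1436/709 = 2947295/709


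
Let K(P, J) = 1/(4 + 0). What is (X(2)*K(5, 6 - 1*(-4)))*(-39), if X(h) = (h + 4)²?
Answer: -351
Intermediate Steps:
K(P, J) = ¼ (K(P, J) = 1/4 = ¼)
X(h) = (4 + h)²
(X(2)*K(5, 6 - 1*(-4)))*(-39) = ((4 + 2)²*(¼))*(-39) = (6²*(¼))*(-39) = (36*(¼))*(-39) = 9*(-39) = -351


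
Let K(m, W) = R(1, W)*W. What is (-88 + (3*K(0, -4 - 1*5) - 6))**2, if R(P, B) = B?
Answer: 22201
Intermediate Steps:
K(m, W) = W**2 (K(m, W) = W*W = W**2)
(-88 + (3*K(0, -4 - 1*5) - 6))**2 = (-88 + (3*(-4 - 1*5)**2 - 6))**2 = (-88 + (3*(-4 - 5)**2 - 6))**2 = (-88 + (3*(-9)**2 - 6))**2 = (-88 + (3*81 - 6))**2 = (-88 + (243 - 6))**2 = (-88 + 237)**2 = 149**2 = 22201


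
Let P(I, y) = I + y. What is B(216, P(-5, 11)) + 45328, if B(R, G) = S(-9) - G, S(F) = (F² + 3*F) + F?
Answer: 45367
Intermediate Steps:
S(F) = F² + 4*F
B(R, G) = 45 - G (B(R, G) = -9*(4 - 9) - G = -9*(-5) - G = 45 - G)
B(216, P(-5, 11)) + 45328 = (45 - (-5 + 11)) + 45328 = (45 - 1*6) + 45328 = (45 - 6) + 45328 = 39 + 45328 = 45367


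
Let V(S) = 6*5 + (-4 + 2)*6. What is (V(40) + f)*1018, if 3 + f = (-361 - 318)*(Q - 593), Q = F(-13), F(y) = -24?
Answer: 426499244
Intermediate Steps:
Q = -24
V(S) = 18 (V(S) = 30 - 2*6 = 30 - 12 = 18)
f = 418940 (f = -3 + (-361 - 318)*(-24 - 593) = -3 - 679*(-617) = -3 + 418943 = 418940)
(V(40) + f)*1018 = (18 + 418940)*1018 = 418958*1018 = 426499244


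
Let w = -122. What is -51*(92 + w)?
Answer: 1530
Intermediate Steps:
-51*(92 + w) = -51*(92 - 122) = -51*(-30) = 1530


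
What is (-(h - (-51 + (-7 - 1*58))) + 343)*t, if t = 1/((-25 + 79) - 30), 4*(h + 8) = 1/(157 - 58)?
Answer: 93059/9504 ≈ 9.7916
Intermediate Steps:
h = -3167/396 (h = -8 + 1/(4*(157 - 58)) = -8 + (1/4)/99 = -8 + (1/4)*(1/99) = -8 + 1/396 = -3167/396 ≈ -7.9975)
t = 1/24 (t = 1/(54 - 30) = 1/24 ≈ 0.041667)
(-(h - (-51 + (-7 - 1*58))) + 343)*t = (-(-3167/396 - (-51 + (-7 - 1*58))) + 343)*(1/24) = (-(-3167/396 - (-51 + (-7 - 58))) + 343)*(1/24) = (-(-3167/396 - (-51 - 65)) + 343)*(1/24) = (-(-3167/396 - 1*(-116)) + 343)*(1/24) = (-(-3167/396 + 116) + 343)*(1/24) = (-1*42769/396 + 343)*(1/24) = (-42769/396 + 343)*(1/24) = (93059/396)*(1/24) = 93059/9504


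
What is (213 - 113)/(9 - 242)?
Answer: -100/233 ≈ -0.42918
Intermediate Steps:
(213 - 113)/(9 - 242) = 100/(-233) = 100*(-1/233) = -100/233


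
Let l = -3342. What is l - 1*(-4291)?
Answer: 949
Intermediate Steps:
l - 1*(-4291) = -3342 - 1*(-4291) = -3342 + 4291 = 949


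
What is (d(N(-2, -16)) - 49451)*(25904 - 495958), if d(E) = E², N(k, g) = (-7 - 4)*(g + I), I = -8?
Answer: -9516243230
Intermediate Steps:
N(k, g) = 88 - 11*g (N(k, g) = (-7 - 4)*(g - 8) = -11*(-8 + g) = 88 - 11*g)
(d(N(-2, -16)) - 49451)*(25904 - 495958) = ((88 - 11*(-16))² - 49451)*(25904 - 495958) = ((88 + 176)² - 49451)*(-470054) = (264² - 49451)*(-470054) = (69696 - 49451)*(-470054) = 20245*(-470054) = -9516243230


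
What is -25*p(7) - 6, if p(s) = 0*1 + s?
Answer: -181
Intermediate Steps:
p(s) = s (p(s) = 0 + s = s)
-25*p(7) - 6 = -25*7 - 6 = -175 - 6 = -181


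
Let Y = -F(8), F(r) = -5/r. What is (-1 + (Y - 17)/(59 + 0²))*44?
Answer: -6633/118 ≈ -56.212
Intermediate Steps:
Y = 5/8 (Y = -(-5)/8 = -1*(-5/8) = 5/8 ≈ 0.62500)
(-1 + (Y - 17)/(59 + 0²))*44 = (-1 + (5/8 - 17)/(59 + 0²))*44 = (-1 - 131/(8*(59 + 0)))*44 = (-1 - 131/8/59)*44 = (-1 - 131/8*1/59)*44 = (-1 - 131/472)*44 = -603/472*44 = -6633/118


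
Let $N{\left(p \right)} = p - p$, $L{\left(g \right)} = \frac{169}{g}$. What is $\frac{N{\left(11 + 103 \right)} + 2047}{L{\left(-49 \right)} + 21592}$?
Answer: $\frac{4361}{45993} \approx 0.094819$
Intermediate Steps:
$N{\left(p \right)} = 0$
$\frac{N{\left(11 + 103 \right)} + 2047}{L{\left(-49 \right)} + 21592} = \frac{0 + 2047}{\frac{169}{-49} + 21592} = \frac{2047}{169 \left(- \frac{1}{49}\right) + 21592} = \frac{2047}{- \frac{169}{49} + 21592} = \frac{2047}{\frac{1057839}{49}} = 2047 \cdot \frac{49}{1057839} = \frac{4361}{45993}$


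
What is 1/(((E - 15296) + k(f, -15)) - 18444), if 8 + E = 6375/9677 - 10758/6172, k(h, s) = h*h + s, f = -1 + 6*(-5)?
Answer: -29863222/979605787377 ≈ -3.0485e-5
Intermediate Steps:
f = -31 (f = -1 - 30 = -31)
k(h, s) = s + h**2 (k(h, s) = h**2 + s = s + h**2)
E = -271285109/29863222 (E = -8 + (6375/9677 - 10758/6172) = -8 + (6375*(1/9677) - 10758*1/6172) = -8 + (6375/9677 - 5379/3086) = -8 - 32379333/29863222 = -271285109/29863222 ≈ -9.0843)
1/(((E - 15296) + k(f, -15)) - 18444) = 1/(((-271285109/29863222 - 15296) + (-15 + (-31)**2)) - 18444) = 1/((-457059128821/29863222 + (-15 + 961)) - 18444) = 1/((-457059128821/29863222 + 946) - 18444) = 1/(-428808520809/29863222 - 18444) = 1/(-979605787377/29863222) = -29863222/979605787377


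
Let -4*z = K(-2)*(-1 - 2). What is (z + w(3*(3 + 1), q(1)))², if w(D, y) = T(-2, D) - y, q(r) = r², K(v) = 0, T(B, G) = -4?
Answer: 25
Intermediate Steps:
w(D, y) = -4 - y
z = 0 (z = -0*(-1 - 2) = -0*(-3) = -¼*0 = 0)
(z + w(3*(3 + 1), q(1)))² = (0 + (-4 - 1*1²))² = (0 + (-4 - 1*1))² = (0 + (-4 - 1))² = (0 - 5)² = (-5)² = 25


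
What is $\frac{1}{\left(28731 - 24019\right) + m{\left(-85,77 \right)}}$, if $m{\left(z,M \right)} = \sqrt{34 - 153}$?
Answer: $\frac{4712}{22203063} - \frac{i \sqrt{119}}{22203063} \approx 0.00021222 - 4.9132 \cdot 10^{-7} i$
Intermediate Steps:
$m{\left(z,M \right)} = i \sqrt{119}$ ($m{\left(z,M \right)} = \sqrt{-119} = i \sqrt{119}$)
$\frac{1}{\left(28731 - 24019\right) + m{\left(-85,77 \right)}} = \frac{1}{\left(28731 - 24019\right) + i \sqrt{119}} = \frac{1}{4712 + i \sqrt{119}}$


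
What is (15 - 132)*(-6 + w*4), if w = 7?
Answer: -2574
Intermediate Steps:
(15 - 132)*(-6 + w*4) = (15 - 132)*(-6 + 7*4) = -117*(-6 + 28) = -117*22 = -2574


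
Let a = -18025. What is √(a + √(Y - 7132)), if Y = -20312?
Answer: √(-18025 + 2*I*√6861) ≈ 0.617 + 134.26*I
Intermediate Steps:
√(a + √(Y - 7132)) = √(-18025 + √(-20312 - 7132)) = √(-18025 + √(-27444)) = √(-18025 + 2*I*√6861)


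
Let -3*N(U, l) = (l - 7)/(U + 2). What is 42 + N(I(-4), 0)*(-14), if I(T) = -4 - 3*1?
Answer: 728/15 ≈ 48.533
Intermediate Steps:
I(T) = -7 (I(T) = -4 - 3 = -7)
N(U, l) = -(-7 + l)/(3*(2 + U)) (N(U, l) = -(l - 7)/(3*(U + 2)) = -(-7 + l)/(3*(2 + U)))
42 + N(I(-4), 0)*(-14) = 42 + ((7 - 1*0)/(3*(2 - 7)))*(-14) = 42 + ((1/3)*(7 + 0)/(-5))*(-14) = 42 + ((1/3)*(-1/5)*7)*(-14) = 42 - 7/15*(-14) = 42 + 98/15 = 728/15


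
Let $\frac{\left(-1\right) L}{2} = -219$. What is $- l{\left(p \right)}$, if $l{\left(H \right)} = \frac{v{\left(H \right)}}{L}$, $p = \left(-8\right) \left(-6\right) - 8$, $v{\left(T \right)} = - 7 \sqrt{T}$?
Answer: $\frac{7 \sqrt{10}}{219} \approx 0.10108$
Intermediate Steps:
$L = 438$ ($L = \left(-2\right) \left(-219\right) = 438$)
$p = 40$ ($p = 48 - 8 = 40$)
$l{\left(H \right)} = - \frac{7 \sqrt{H}}{438}$ ($l{\left(H \right)} = \frac{\left(-7\right) \sqrt{H}}{438} = - 7 \sqrt{H} \frac{1}{438} = - \frac{7 \sqrt{H}}{438}$)
$- l{\left(p \right)} = - \frac{\left(-7\right) \sqrt{40}}{438} = - \frac{\left(-7\right) 2 \sqrt{10}}{438} = - \frac{\left(-7\right) \sqrt{10}}{219} = \frac{7 \sqrt{10}}{219}$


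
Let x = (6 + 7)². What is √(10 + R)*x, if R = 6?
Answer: 676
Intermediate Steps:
x = 169 (x = 13² = 169)
√(10 + R)*x = √(10 + 6)*169 = √16*169 = 4*169 = 676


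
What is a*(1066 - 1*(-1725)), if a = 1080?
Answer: 3014280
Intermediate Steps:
a*(1066 - 1*(-1725)) = 1080*(1066 - 1*(-1725)) = 1080*(1066 + 1725) = 1080*2791 = 3014280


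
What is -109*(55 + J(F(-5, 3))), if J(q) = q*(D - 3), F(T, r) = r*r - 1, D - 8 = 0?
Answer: -10355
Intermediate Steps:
D = 8 (D = 8 + 0 = 8)
F(T, r) = -1 + r**2 (F(T, r) = r**2 - 1 = -1 + r**2)
J(q) = 5*q (J(q) = q*(8 - 3) = q*5 = 5*q)
-109*(55 + J(F(-5, 3))) = -109*(55 + 5*(-1 + 3**2)) = -109*(55 + 5*(-1 + 9)) = -109*(55 + 5*8) = -109*(55 + 40) = -109*95 = -10355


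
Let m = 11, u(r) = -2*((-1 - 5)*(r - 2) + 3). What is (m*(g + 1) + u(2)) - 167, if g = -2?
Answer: -184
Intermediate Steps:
u(r) = -30 + 12*r (u(r) = -2*(-6*(-2 + r) + 3) = -2*((12 - 6*r) + 3) = -2*(15 - 6*r) = -30 + 12*r)
(m*(g + 1) + u(2)) - 167 = (11*(-2 + 1) + (-30 + 12*2)) - 167 = (11*(-1) + (-30 + 24)) - 167 = (-11 - 6) - 167 = -17 - 167 = -184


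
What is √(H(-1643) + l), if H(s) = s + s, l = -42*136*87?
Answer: I*√500230 ≈ 707.27*I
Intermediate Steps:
l = -496944 (l = -5712*87 = -496944)
H(s) = 2*s
√(H(-1643) + l) = √(2*(-1643) - 496944) = √(-3286 - 496944) = √(-500230) = I*√500230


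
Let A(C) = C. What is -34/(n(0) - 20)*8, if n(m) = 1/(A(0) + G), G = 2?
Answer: 544/39 ≈ 13.949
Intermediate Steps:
n(m) = 1/2 (n(m) = 1/(0 + 2) = 1/2)
-34/(n(0) - 20)*8 = -34/(1/2 - 20)*8 = -34/(-39/2)*8 = -34*(-2/39)*8 = (68/39)*8 = 544/39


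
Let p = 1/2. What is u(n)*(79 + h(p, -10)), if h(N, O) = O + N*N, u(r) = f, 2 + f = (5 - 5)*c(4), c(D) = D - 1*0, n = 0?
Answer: -277/2 ≈ -138.50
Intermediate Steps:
c(D) = D (c(D) = D + 0 = D)
p = ½ ≈ 0.50000
f = -2 (f = -2 + (5 - 5)*4 = -2 + 0*4 = -2 + 0 = -2)
u(r) = -2
h(N, O) = O + N²
u(n)*(79 + h(p, -10)) = -2*(79 + (-10 + (½)²)) = -2*(79 + (-10 + ¼)) = -2*(79 - 39/4) = -2*277/4 = -277/2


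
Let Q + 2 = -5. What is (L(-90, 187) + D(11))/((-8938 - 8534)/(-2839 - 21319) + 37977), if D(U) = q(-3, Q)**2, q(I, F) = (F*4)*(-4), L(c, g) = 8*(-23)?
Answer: 49765480/152910973 ≈ 0.32545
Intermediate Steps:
Q = -7 (Q = -2 - 5 = -7)
L(c, g) = -184
q(I, F) = -16*F (q(I, F) = (4*F)*(-4) = -16*F)
D(U) = 12544 (D(U) = (-16*(-7))**2 = 112**2 = 12544)
(L(-90, 187) + D(11))/((-8938 - 8534)/(-2839 - 21319) + 37977) = (-184 + 12544)/((-8938 - 8534)/(-2839 - 21319) + 37977) = 12360/(-17472/(-24158) + 37977) = 12360/(-17472*(-1/24158) + 37977) = 12360/(8736/12079 + 37977) = 12360/(458732919/12079) = 12360*(12079/458732919) = 49765480/152910973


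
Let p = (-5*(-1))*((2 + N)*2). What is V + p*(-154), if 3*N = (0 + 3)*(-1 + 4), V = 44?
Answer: -7656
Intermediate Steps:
N = 3 (N = ((0 + 3)*(-1 + 4))/3 = (3*3)/3 = (⅓)*9 = 3)
p = 50 (p = (-5*(-1))*((2 + 3)*2) = 5*(5*2) = 5*10 = 50)
V + p*(-154) = 44 + 50*(-154) = 44 - 7700 = -7656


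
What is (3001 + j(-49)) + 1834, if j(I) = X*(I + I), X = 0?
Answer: 4835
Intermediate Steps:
j(I) = 0 (j(I) = 0*(I + I) = 0*(2*I) = 0)
(3001 + j(-49)) + 1834 = (3001 + 0) + 1834 = 3001 + 1834 = 4835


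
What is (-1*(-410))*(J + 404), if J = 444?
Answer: 347680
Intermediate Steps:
(-1*(-410))*(J + 404) = (-1*(-410))*(444 + 404) = 410*848 = 347680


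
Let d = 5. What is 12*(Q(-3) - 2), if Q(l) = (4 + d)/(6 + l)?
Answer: 12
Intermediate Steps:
Q(l) = 9/(6 + l) (Q(l) = (4 + 5)/(6 + l) = 9/(6 + l))
12*(Q(-3) - 2) = 12*(9/(6 - 3) - 2) = 12*(9/3 - 2) = 12*(9*(1/3) - 2) = 12*(3 - 2) = 12*1 = 12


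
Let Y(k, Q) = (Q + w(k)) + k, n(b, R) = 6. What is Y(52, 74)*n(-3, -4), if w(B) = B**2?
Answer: 16980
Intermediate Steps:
Y(k, Q) = Q + k + k**2 (Y(k, Q) = (Q + k**2) + k = Q + k + k**2)
Y(52, 74)*n(-3, -4) = (74 + 52 + 52**2)*6 = (74 + 52 + 2704)*6 = 2830*6 = 16980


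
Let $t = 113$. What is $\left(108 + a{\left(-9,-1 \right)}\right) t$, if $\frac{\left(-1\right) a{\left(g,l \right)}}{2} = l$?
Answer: $12430$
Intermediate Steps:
$a{\left(g,l \right)} = - 2 l$
$\left(108 + a{\left(-9,-1 \right)}\right) t = \left(108 - -2\right) 113 = \left(108 + 2\right) 113 = 110 \cdot 113 = 12430$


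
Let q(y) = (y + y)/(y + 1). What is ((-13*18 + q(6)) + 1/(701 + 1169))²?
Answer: 9245327415769/171348100 ≈ 53956.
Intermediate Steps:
q(y) = 2*y/(1 + y) (q(y) = (2*y)/(1 + y) = 2*y/(1 + y))
((-13*18 + q(6)) + 1/(701 + 1169))² = ((-13*18 + 2*6/(1 + 6)) + 1/(701 + 1169))² = ((-234 + 2*6/7) + 1/1870)² = ((-234 + 2*6*(⅐)) + 1/1870)² = ((-234 + 12/7) + 1/1870)² = (-1626/7 + 1/1870)² = (-3040613/13090)² = 9245327415769/171348100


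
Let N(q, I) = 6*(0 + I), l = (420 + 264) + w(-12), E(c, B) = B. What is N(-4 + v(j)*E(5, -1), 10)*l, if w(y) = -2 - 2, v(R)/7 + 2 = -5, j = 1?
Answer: 40800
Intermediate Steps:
v(R) = -49 (v(R) = -14 + 7*(-5) = -14 - 35 = -49)
w(y) = -4
l = 680 (l = (420 + 264) - 4 = 684 - 4 = 680)
N(q, I) = 6*I
N(-4 + v(j)*E(5, -1), 10)*l = (6*10)*680 = 60*680 = 40800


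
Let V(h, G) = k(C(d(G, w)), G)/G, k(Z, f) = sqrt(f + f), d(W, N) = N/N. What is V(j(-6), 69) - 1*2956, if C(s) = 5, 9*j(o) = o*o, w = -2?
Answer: -2956 + sqrt(138)/69 ≈ -2955.8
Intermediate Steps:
d(W, N) = 1
j(o) = o**2/9 (j(o) = (o*o)/9 = o**2/9)
k(Z, f) = sqrt(2)*sqrt(f) (k(Z, f) = sqrt(2*f) = sqrt(2)*sqrt(f))
V(h, G) = sqrt(2)/sqrt(G) (V(h, G) = (sqrt(2)*sqrt(G))/G = sqrt(2)/sqrt(G))
V(j(-6), 69) - 1*2956 = sqrt(2)/sqrt(69) - 1*2956 = sqrt(2)*(sqrt(69)/69) - 2956 = sqrt(138)/69 - 2956 = -2956 + sqrt(138)/69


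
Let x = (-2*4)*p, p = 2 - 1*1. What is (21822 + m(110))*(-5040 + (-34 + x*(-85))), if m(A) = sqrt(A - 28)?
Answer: -95885868 - 4394*sqrt(82) ≈ -9.5926e+7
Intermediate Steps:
p = 1 (p = 2 - 1 = 1)
m(A) = sqrt(-28 + A)
x = -8 (x = -2*4*1 = -8*1 = -8)
(21822 + m(110))*(-5040 + (-34 + x*(-85))) = (21822 + sqrt(-28 + 110))*(-5040 + (-34 - 8*(-85))) = (21822 + sqrt(82))*(-5040 + (-34 + 680)) = (21822 + sqrt(82))*(-5040 + 646) = (21822 + sqrt(82))*(-4394) = -95885868 - 4394*sqrt(82)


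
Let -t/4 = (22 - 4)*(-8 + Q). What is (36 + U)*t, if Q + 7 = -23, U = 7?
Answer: 117648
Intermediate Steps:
Q = -30 (Q = -7 - 23 = -30)
t = 2736 (t = -4*(22 - 4)*(-8 - 30) = -72*(-38) = -4*(-684) = 2736)
(36 + U)*t = (36 + 7)*2736 = 43*2736 = 117648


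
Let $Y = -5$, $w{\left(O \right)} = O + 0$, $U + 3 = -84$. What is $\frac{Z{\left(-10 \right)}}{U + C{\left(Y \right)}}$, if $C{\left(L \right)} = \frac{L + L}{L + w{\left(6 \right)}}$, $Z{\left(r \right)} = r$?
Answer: $\frac{10}{97} \approx 0.10309$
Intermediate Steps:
$U = -87$ ($U = -3 - 84 = -87$)
$w{\left(O \right)} = O$
$C{\left(L \right)} = \frac{2 L}{6 + L}$ ($C{\left(L \right)} = \frac{L + L}{L + 6} = \frac{2 L}{6 + L}$)
$\frac{Z{\left(-10 \right)}}{U + C{\left(Y \right)}} = \frac{1}{-87 + 2 \left(-5\right) \frac{1}{6 - 5}} \left(-10\right) = \frac{1}{-87 + 2 \left(-5\right) 1^{-1}} \left(-10\right) = \frac{1}{-87 + 2 \left(-5\right) 1} \left(-10\right) = \frac{1}{-87 - 10} \left(-10\right) = \frac{1}{-97} \left(-10\right) = \left(- \frac{1}{97}\right) \left(-10\right) = \frac{10}{97}$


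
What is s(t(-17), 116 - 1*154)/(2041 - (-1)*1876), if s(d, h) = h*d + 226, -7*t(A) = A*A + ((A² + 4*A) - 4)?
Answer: 20810/27419 ≈ 0.75896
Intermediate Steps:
t(A) = 4/7 - 4*A/7 - 2*A²/7 (t(A) = -(A*A + ((A² + 4*A) - 4))/7 = -(A² + (-4 + A² + 4*A))/7 = -(-4 + 2*A² + 4*A)/7 = 4/7 - 4*A/7 - 2*A²/7)
s(d, h) = 226 + d*h (s(d, h) = d*h + 226 = 226 + d*h)
s(t(-17), 116 - 1*154)/(2041 - (-1)*1876) = (226 + (4/7 - 4/7*(-17) - 2/7*(-17)²)*(116 - 1*154))/(2041 - (-1)*1876) = (226 + (4/7 + 68/7 - 2/7*289)*(116 - 154))/(2041 - 1*(-1876)) = (226 + (4/7 + 68/7 - 578/7)*(-38))/(2041 + 1876) = (226 - 506/7*(-38))/3917 = (226 + 19228/7)*(1/3917) = (20810/7)*(1/3917) = 20810/27419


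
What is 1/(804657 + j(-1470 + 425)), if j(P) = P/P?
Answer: 1/804658 ≈ 1.2428e-6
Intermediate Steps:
j(P) = 1
1/(804657 + j(-1470 + 425)) = 1/(804657 + 1) = 1/804658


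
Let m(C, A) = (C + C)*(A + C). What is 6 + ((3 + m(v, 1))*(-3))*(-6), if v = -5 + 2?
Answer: 276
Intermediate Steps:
v = -3
m(C, A) = 2*C*(A + C) (m(C, A) = (2*C)*(A + C) = 2*C*(A + C))
6 + ((3 + m(v, 1))*(-3))*(-6) = 6 + ((3 + 2*(-3)*(1 - 3))*(-3))*(-6) = 6 + ((3 + 2*(-3)*(-2))*(-3))*(-6) = 6 + ((3 + 12)*(-3))*(-6) = 6 + (15*(-3))*(-6) = 6 - 45*(-6) = 6 + 270 = 276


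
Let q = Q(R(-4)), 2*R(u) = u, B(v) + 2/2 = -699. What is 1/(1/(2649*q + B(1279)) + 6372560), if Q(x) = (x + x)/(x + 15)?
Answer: 19696/125513941747 ≈ 1.5692e-7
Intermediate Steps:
B(v) = -700 (B(v) = -1 - 699 = -700)
R(u) = u/2
Q(x) = 2*x/(15 + x) (Q(x) = (2*x)/(15 + x) = 2*x/(15 + x))
q = -4/13 (q = 2*((1/2)*(-4))/(15 + (1/2)*(-4)) = 2*(-2)/(15 - 2) = 2*(-2)/13 = 2*(-2)*(1/13) = -4/13 ≈ -0.30769)
1/(1/(2649*q + B(1279)) + 6372560) = 1/(1/(2649*(-4/13) - 700) + 6372560) = 1/(1/(-10596/13 - 700) + 6372560) = 1/(1/(-19696/13) + 6372560) = 1/(-13/19696 + 6372560) = 1/(125513941747/19696) = 19696/125513941747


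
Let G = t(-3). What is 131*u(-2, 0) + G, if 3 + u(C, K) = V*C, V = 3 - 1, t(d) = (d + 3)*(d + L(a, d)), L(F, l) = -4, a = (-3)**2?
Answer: -917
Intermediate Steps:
a = 9
t(d) = (-4 + d)*(3 + d) (t(d) = (d + 3)*(d - 4) = (3 + d)*(-4 + d) = (-4 + d)*(3 + d))
G = 0 (G = -12 + (-3)**2 - 1*(-3) = -12 + 9 + 3 = 0)
V = 2
u(C, K) = -3 + 2*C
131*u(-2, 0) + G = 131*(-3 + 2*(-2)) + 0 = 131*(-3 - 4) + 0 = 131*(-7) + 0 = -917 + 0 = -917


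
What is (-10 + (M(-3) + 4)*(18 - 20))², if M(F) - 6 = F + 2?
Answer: 784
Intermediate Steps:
M(F) = 8 + F (M(F) = 6 + (F + 2) = 6 + (2 + F) = 8 + F)
(-10 + (M(-3) + 4)*(18 - 20))² = (-10 + ((8 - 3) + 4)*(18 - 20))² = (-10 + (5 + 4)*(-2))² = (-10 + 9*(-2))² = (-10 - 18)² = (-28)² = 784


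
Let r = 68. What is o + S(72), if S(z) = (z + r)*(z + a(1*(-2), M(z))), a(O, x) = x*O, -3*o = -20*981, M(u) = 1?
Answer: 16340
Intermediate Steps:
o = 6540 (o = -(-20)*981/3 = -1/3*(-19620) = 6540)
a(O, x) = O*x
S(z) = (-2 + z)*(68 + z) (S(z) = (z + 68)*(z + (1*(-2))*1) = (68 + z)*(z - 2*1) = (68 + z)*(z - 2) = (68 + z)*(-2 + z) = (-2 + z)*(68 + z))
o + S(72) = 6540 + (-136 + 72**2 + 66*72) = 6540 + (-136 + 5184 + 4752) = 6540 + 9800 = 16340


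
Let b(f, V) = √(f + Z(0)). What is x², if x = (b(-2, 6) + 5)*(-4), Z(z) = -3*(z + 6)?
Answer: 80 + 320*I*√5 ≈ 80.0 + 715.54*I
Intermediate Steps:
Z(z) = -18 - 3*z (Z(z) = -3*(6 + z) = -18 - 3*z)
b(f, V) = √(-18 + f) (b(f, V) = √(f + (-18 - 3*0)) = √(f + (-18 + 0)) = √(f - 18) = √(-18 + f))
x = -20 - 8*I*√5 (x = (√(-18 - 2) + 5)*(-4) = (√(-20) + 5)*(-4) = (2*I*√5 + 5)*(-4) = (5 + 2*I*√5)*(-4) = -20 - 8*I*√5 ≈ -20.0 - 17.889*I)
x² = (-20 - 8*I*√5)²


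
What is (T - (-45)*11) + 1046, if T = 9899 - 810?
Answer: 10630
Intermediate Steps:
T = 9089
(T - (-45)*11) + 1046 = (9089 - (-45)*11) + 1046 = (9089 - 1*(-495)) + 1046 = (9089 + 495) + 1046 = 9584 + 1046 = 10630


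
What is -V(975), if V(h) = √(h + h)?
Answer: -5*√78 ≈ -44.159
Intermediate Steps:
V(h) = √2*√h (V(h) = √(2*h) = √2*√h)
-V(975) = -√2*√975 = -√2*5*√39 = -5*√78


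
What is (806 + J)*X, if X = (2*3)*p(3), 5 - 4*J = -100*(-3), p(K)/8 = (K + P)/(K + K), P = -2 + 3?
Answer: 23432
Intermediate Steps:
P = 1
p(K) = 4*(1 + K)/K (p(K) = 8*((K + 1)/(K + K)) = 8*((1 + K)/((2*K))) = 8*((1 + K)*(1/(2*K))) = 8*((1 + K)/(2*K)) = 4*(1 + K)/K)
J = -295/4 (J = 5/4 - (-25)*(-3) = 5/4 - 1/4*300 = 5/4 - 75 = -295/4 ≈ -73.750)
X = 32 (X = (2*3)*(4 + 4/3) = 6*(4 + 4*(1/3)) = 6*(4 + 4/3) = 6*(16/3) = 32)
(806 + J)*X = (806 - 295/4)*32 = (2929/4)*32 = 23432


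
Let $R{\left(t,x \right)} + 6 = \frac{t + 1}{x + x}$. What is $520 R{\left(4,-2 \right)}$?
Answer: $-3770$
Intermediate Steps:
$R{\left(t,x \right)} = -6 + \frac{1 + t}{2 x}$ ($R{\left(t,x \right)} = -6 + \frac{t + 1}{x + x} = -6 + \frac{1 + t}{2 x}$)
$520 R{\left(4,-2 \right)} = 520 \frac{1 + 4 - -24}{2 \left(-2\right)} = 520 \cdot \frac{1}{2} \left(- \frac{1}{2}\right) \left(1 + 4 + 24\right) = 520 \cdot \frac{1}{2} \left(- \frac{1}{2}\right) 29 = 520 \left(- \frac{29}{4}\right) = -3770$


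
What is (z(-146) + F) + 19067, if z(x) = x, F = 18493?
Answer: 37414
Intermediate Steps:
(z(-146) + F) + 19067 = (-146 + 18493) + 19067 = 18347 + 19067 = 37414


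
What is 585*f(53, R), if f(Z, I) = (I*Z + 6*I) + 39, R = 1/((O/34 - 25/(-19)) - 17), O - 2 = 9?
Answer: 204096555/9923 ≈ 20568.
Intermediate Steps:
O = 11 (O = 2 + 9 = 11)
R = -646/9923 (R = 1/((11/34 - 25/(-19)) - 17) = 1/((11*(1/34) - 25*(-1/19)) - 17) = 1/((11/34 + 25/19) - 17) = 1/(1059/646 - 17) = 1/(-9923/646) = -646/9923 ≈ -0.065101)
f(Z, I) = 39 + 6*I + I*Z (f(Z, I) = (6*I + I*Z) + 39 = 39 + 6*I + I*Z)
585*f(53, R) = 585*(39 + 6*(-646/9923) - 646/9923*53) = 585*(39 - 3876/9923 - 34238/9923) = 585*(348883/9923) = 204096555/9923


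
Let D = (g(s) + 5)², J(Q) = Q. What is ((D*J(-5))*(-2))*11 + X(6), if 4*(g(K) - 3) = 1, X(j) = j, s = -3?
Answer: 59943/8 ≈ 7492.9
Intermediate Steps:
g(K) = 13/4 (g(K) = 3 + (¼)*1 = 3 + ¼ = 13/4)
D = 1089/16 (D = (13/4 + 5)² = (33/4)² = 1089/16 ≈ 68.063)
((D*J(-5))*(-2))*11 + X(6) = (((1089/16)*(-5))*(-2))*11 + 6 = -5445/16*(-2)*11 + 6 = (5445/8)*11 + 6 = 59895/8 + 6 = 59943/8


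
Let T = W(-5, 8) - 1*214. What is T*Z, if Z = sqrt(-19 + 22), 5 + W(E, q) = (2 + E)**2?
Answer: -210*sqrt(3) ≈ -363.73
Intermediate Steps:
W(E, q) = -5 + (2 + E)**2
Z = sqrt(3) ≈ 1.7320
T = -210 (T = (-5 + (2 - 5)**2) - 1*214 = (-5 + (-3)**2) - 214 = (-5 + 9) - 214 = 4 - 214 = -210)
T*Z = -210*sqrt(3)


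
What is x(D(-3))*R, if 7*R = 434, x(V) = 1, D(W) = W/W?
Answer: 62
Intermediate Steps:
D(W) = 1
R = 62 (R = (⅐)*434 = 62)
x(D(-3))*R = 1*62 = 62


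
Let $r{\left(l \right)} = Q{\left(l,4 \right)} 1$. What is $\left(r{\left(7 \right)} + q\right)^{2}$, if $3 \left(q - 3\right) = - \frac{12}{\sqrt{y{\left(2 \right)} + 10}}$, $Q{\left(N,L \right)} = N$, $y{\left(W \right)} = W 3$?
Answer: $81$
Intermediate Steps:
$y{\left(W \right)} = 3 W$
$r{\left(l \right)} = l$ ($r{\left(l \right)} = l 1 = l$)
$q = 2$ ($q = 3 + \frac{\left(-12\right) \frac{1}{\sqrt{3 \cdot 2 + 10}}}{3} = 3 + \frac{\left(-12\right) \frac{1}{\sqrt{6 + 10}}}{3} = 3 + \frac{\left(-12\right) \frac{1}{\sqrt{16}}}{3} = 3 + \frac{\left(-12\right) \frac{1}{4}}{3} = 3 + \frac{1}{3} \left(-3\right) = 3 - 1 = 2$)
$\left(r{\left(7 \right)} + q\right)^{2} = \left(7 + 2\right)^{2} = 9^{2} = 81$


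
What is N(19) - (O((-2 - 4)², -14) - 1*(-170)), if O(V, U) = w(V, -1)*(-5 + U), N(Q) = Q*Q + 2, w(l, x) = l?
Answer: 877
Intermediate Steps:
N(Q) = 2 + Q² (N(Q) = Q² + 2 = 2 + Q²)
O(V, U) = V*(-5 + U)
N(19) - (O((-2 - 4)², -14) - 1*(-170)) = (2 + 19²) - ((-2 - 4)²*(-5 - 14) - 1*(-170)) = (2 + 361) - ((-6)²*(-19) + 170) = 363 - (36*(-19) + 170) = 363 - (-684 + 170) = 363 - 1*(-514) = 363 + 514 = 877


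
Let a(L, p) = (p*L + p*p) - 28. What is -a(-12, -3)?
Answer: -17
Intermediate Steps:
a(L, p) = -28 + p² + L*p (a(L, p) = (L*p + p²) - 28 = (p² + L*p) - 28 = -28 + p² + L*p)
-a(-12, -3) = -(-28 + (-3)² - 12*(-3)) = -(-28 + 9 + 36) = -1*17 = -17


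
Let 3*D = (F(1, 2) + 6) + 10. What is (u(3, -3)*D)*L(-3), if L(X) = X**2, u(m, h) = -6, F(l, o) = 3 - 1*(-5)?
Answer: -432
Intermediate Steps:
F(l, o) = 8 (F(l, o) = 3 + 5 = 8)
D = 8 (D = ((8 + 6) + 10)/3 = (14 + 10)/3 = (1/3)*24 = 8)
(u(3, -3)*D)*L(-3) = -6*8*(-3)**2 = -48*9 = -432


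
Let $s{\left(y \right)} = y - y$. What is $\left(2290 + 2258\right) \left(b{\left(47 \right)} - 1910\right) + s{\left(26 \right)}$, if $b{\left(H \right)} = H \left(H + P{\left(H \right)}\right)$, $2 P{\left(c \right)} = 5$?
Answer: $1894242$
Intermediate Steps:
$s{\left(y \right)} = 0$
$P{\left(c \right)} = \frac{5}{2}$ ($P{\left(c \right)} = \frac{1}{2} \cdot 5 = \frac{5}{2}$)
$b{\left(H \right)} = H \left(\frac{5}{2} + H\right)$ ($b{\left(H \right)} = H \left(H + \frac{5}{2}\right) = H \left(\frac{5}{2} + H\right)$)
$\left(2290 + 2258\right) \left(b{\left(47 \right)} - 1910\right) + s{\left(26 \right)} = \left(2290 + 2258\right) \left(\frac{1}{2} \cdot 47 \left(5 + 2 \cdot 47\right) - 1910\right) + 0 = 4548 \left(\frac{1}{2} \cdot 47 \left(5 + 94\right) - 1910\right) + 0 = 4548 \left(\frac{1}{2} \cdot 47 \cdot 99 - 1910\right) + 0 = 4548 \left(\frac{4653}{2} - 1910\right) + 0 = 4548 \cdot \frac{833}{2} + 0 = 1894242 + 0 = 1894242$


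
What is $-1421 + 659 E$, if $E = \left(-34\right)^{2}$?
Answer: $760383$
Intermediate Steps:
$E = 1156$
$-1421 + 659 E = -1421 + 659 \cdot 1156 = -1421 + 761804 = 760383$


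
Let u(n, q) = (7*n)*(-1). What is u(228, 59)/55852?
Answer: -399/13963 ≈ -0.028576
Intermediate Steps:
u(n, q) = -7*n
u(228, 59)/55852 = -7*228/55852 = -1596*1/55852 = -399/13963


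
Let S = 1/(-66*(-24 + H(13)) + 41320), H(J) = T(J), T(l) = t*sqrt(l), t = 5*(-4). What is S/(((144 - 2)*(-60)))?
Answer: -5363/1936278647040 + 11*sqrt(13)/129085243136 ≈ -2.4625e-9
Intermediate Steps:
t = -20
T(l) = -20*sqrt(l)
H(J) = -20*sqrt(J)
S = 1/(42904 + 1320*sqrt(13)) (S = 1/(-66*(-24 - 20*sqrt(13)) + 41320) = 1/((1584 + 1320*sqrt(13)) + 41320) = 1/(42904 + 1320*sqrt(13)) ≈ 2.0980e-5)
S/(((144 - 2)*(-60))) = (5363/227262752 - 165*sqrt(13)/227262752)/(((144 - 2)*(-60))) = (5363/227262752 - 165*sqrt(13)/227262752)/((142*(-60))) = (5363/227262752 - 165*sqrt(13)/227262752)/(-8520) = (5363/227262752 - 165*sqrt(13)/227262752)*(-1/8520) = -5363/1936278647040 + 11*sqrt(13)/129085243136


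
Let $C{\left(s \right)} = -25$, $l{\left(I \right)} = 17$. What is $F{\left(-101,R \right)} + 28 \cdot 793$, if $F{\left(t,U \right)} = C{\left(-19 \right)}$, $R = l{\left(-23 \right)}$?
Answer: $22179$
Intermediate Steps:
$R = 17$
$F{\left(t,U \right)} = -25$
$F{\left(-101,R \right)} + 28 \cdot 793 = -25 + 28 \cdot 793 = -25 + 22204 = 22179$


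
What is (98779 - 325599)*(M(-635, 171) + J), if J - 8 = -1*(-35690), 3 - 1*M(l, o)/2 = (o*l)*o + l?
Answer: -8431589840080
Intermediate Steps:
M(l, o) = 6 - 2*l - 2*l*o² (M(l, o) = 6 - 2*((o*l)*o + l) = 6 - 2*((l*o)*o + l) = 6 - 2*(l*o² + l) = 6 - 2*(l + l*o²) = 6 + (-2*l - 2*l*o²) = 6 - 2*l - 2*l*o²)
J = 35698 (J = 8 - 1*(-35690) = 8 + 35690 = 35698)
(98779 - 325599)*(M(-635, 171) + J) = (98779 - 325599)*((6 - 2*(-635) - 2*(-635)*171²) + 35698) = -226820*((6 + 1270 - 2*(-635)*29241) + 35698) = -226820*((6 + 1270 + 37136070) + 35698) = -226820*(37137346 + 35698) = -226820*37173044 = -8431589840080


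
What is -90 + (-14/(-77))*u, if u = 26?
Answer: -938/11 ≈ -85.273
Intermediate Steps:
-90 + (-14/(-77))*u = -90 - 14/(-77)*26 = -90 - 14*(-1/77)*26 = -90 + (2/11)*26 = -90 + 52/11 = -938/11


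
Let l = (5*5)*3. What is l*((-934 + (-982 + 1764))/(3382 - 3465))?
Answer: 11400/83 ≈ 137.35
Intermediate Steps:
l = 75 (l = 25*3 = 75)
l*((-934 + (-982 + 1764))/(3382 - 3465)) = 75*((-934 + (-982 + 1764))/(3382 - 3465)) = 75*((-934 + 782)/(-83)) = 75*(-152*(-1/83)) = 75*(152/83) = 11400/83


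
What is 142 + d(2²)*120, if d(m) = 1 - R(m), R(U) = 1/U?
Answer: 232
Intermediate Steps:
d(m) = 1 - 1/m
142 + d(2²)*120 = 142 + ((-1 + 2²)/(2²))*120 = 142 + ((-1 + 4)/4)*120 = 142 + ((¼)*3)*120 = 142 + (¾)*120 = 142 + 90 = 232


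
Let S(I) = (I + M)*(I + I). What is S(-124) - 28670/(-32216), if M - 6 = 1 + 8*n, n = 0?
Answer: 467404063/16108 ≈ 29017.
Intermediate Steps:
M = 7 (M = 6 + (1 + 8*0) = 6 + (1 + 0) = 6 + 1 = 7)
S(I) = 2*I*(7 + I) (S(I) = (I + 7)*(I + I) = (7 + I)*(2*I) = 2*I*(7 + I))
S(-124) - 28670/(-32216) = 2*(-124)*(7 - 124) - 28670/(-32216) = 2*(-124)*(-117) - 28670*(-1)/32216 = 29016 - 1*(-14335/16108) = 29016 + 14335/16108 = 467404063/16108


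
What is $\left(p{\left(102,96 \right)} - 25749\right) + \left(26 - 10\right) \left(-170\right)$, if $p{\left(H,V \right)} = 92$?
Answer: $-28377$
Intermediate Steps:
$\left(p{\left(102,96 \right)} - 25749\right) + \left(26 - 10\right) \left(-170\right) = \left(92 - 25749\right) + \left(26 - 10\right) \left(-170\right) = -25657 + \left(26 - 10\right) \left(-170\right) = -25657 + 16 \left(-170\right) = -25657 - 2720 = -28377$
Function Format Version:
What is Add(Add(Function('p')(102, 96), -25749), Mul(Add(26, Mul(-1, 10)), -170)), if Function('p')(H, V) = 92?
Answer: -28377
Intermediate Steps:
Add(Add(Function('p')(102, 96), -25749), Mul(Add(26, Mul(-1, 10)), -170)) = Add(Add(92, -25749), Mul(Add(26, Mul(-1, 10)), -170)) = Add(-25657, Mul(Add(26, -10), -170)) = Add(-25657, Mul(16, -170)) = Add(-25657, -2720) = -28377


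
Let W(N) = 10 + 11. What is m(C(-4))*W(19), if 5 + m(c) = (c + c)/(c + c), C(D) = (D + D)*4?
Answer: -84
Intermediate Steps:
C(D) = 8*D (C(D) = (2*D)*4 = 8*D)
W(N) = 21
m(c) = -4 (m(c) = -5 + (c + c)/(c + c) = -5 + (2*c)/((2*c)) = -5 + (2*c)*(1/(2*c)) = -5 + 1 = -4)
m(C(-4))*W(19) = -4*21 = -84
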